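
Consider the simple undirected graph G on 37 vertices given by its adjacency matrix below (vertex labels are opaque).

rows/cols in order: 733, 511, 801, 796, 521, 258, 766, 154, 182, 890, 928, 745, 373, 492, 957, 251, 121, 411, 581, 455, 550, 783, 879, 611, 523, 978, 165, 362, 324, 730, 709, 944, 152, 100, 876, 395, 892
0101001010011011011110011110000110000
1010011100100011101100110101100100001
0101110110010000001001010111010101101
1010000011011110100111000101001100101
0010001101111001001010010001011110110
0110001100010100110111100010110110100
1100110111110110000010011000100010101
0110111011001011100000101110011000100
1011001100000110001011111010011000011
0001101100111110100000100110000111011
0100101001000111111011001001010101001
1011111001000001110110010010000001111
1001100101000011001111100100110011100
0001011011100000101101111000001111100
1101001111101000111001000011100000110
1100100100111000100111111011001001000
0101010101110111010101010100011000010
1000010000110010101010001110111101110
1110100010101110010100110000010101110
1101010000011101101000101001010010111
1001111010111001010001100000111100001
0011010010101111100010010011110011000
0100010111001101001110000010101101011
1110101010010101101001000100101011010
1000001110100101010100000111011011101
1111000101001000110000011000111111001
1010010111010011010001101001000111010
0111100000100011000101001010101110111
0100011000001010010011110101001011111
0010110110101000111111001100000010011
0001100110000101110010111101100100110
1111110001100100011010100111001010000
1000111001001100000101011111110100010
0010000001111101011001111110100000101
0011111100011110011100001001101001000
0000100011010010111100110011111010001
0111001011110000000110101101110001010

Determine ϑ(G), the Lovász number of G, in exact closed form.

deg(251) = 18; N(251) = {733, 511, 521, 154, 928, 745, 373, 121, 455, 550, 783, 879, 611, 523, 165, 362, 709, 100}.
deg(709) = 18; N(709) = {796, 521, 154, 182, 492, 251, 121, 411, 550, 879, 611, 523, 978, 362, 324, 944, 876, 395}.
deg(733) = 18; N(733) = {511, 796, 766, 182, 745, 373, 957, 251, 411, 581, 455, 550, 611, 523, 978, 165, 944, 152}.
Vertex 154 has 18 neighbors: 511, 801, 521, 258, 766, 182, 890, 373, 957, 251, 121, 879, 523, 978, 165, 730, 709, 876.
37-vertex 18-regular graph: Paley(37): SR with (k,λ,μ)=(18,8,9).
The 3 distinct eigenvalues: [18.0, 2.541, -3.541].
Lovász: ϑ = −37(-sqrt(37)/2 - 1/2)/(18+-(-sqrt(37)/2 - 1/2)) = sqrt(37).
ϑ(G) ≈ 6.0827625.

sqrt(37)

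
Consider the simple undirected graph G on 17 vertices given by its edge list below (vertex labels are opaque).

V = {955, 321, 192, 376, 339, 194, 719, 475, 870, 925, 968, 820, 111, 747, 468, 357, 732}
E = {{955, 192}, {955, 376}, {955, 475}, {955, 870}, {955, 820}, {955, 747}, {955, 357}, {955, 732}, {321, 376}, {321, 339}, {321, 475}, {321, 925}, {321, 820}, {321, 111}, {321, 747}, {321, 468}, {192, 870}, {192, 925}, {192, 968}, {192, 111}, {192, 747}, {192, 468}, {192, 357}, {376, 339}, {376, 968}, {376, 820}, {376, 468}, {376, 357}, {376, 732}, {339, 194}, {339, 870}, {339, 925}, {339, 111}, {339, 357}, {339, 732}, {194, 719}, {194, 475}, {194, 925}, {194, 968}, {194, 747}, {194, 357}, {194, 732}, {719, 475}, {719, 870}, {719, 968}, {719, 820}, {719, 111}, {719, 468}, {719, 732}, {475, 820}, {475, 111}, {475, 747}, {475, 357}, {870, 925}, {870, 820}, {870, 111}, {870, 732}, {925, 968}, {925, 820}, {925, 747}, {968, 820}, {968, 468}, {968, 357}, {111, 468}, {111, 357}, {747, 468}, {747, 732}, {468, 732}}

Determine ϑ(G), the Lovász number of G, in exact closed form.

N(376) = {955, 321, 339, 968, 820, 468, 357, 732}, |N(376)| = 8.
deg(194) = 8; N(194) = {339, 719, 475, 925, 968, 747, 357, 732}.
Vertex 468 has 8 neighbors: 321, 192, 376, 719, 968, 111, 747, 732.
deg(719) = 8; N(719) = {194, 475, 870, 968, 820, 111, 468, 732}.
G on 17 vertices is 8-regular; SR(17,8,3,4) — a Paley graph.
The 3 distinct eigenvalues: [8.0, 1.562, -2.562].
−17·(-sqrt(17)/2 - 1/2) / ((8)−(-sqrt(17)/2 - 1/2)) = sqrt(17) = ϑ(G).
Numerically 4.1231056.

sqrt(17)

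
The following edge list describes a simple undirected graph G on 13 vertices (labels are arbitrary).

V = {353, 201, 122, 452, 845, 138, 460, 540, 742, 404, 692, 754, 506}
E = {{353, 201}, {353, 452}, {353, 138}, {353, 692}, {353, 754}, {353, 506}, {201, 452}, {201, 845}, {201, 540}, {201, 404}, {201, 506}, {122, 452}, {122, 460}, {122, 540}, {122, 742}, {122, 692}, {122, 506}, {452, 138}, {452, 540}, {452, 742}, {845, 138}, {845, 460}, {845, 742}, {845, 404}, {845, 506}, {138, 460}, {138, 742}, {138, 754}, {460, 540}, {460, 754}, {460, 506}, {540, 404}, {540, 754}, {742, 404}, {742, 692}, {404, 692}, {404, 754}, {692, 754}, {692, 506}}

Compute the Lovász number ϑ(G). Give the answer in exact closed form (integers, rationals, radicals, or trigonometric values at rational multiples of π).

sqrt(13)

deg(201) = 6; N(201) = {353, 452, 845, 540, 404, 506}.
Vertex 845 has 6 neighbors: 201, 138, 460, 742, 404, 506.
deg(138) = 6; N(138) = {353, 452, 845, 460, 742, 754}.
deg(122) = 6; N(122) = {452, 460, 540, 742, 692, 506}.
6-regular, N=13; SR(13,6,2,3) — a Paley graph.
The 3 distinct eigenvalues: [6.0, 1.303, -2.303].
−13·(-sqrt(13)/2 - 1/2) / ((6)−(-sqrt(13)/2 - 1/2)) = sqrt(13) = ϑ(G).
Numerically 3.6055513.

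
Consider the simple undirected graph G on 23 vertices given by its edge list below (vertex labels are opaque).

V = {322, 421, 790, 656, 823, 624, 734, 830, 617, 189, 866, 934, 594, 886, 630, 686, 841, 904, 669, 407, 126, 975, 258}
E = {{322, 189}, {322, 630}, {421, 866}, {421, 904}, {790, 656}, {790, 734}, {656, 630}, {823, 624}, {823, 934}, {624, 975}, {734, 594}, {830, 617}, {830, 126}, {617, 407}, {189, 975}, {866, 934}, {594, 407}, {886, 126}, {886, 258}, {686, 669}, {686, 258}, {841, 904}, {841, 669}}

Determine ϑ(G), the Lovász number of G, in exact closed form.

Vertex 407 has 2 neighbors: 617, 594.
N(841) = {904, 669}, |N(841)| = 2.
N(866) = {421, 934}, |N(866)| = 2.
N(630) = {322, 656}, |N(630)| = 2.
2-regular, N=23; the odd cycle C_{23}.
Distinct eigenvalues (to 4 d.p.): [2.0, 1.9258, 1.7088, 1.3651, 0.9201, 0.4069, -0.1365, -0.6698, -1.1534, -1.5514, -1.8344, -1.9814].
With N=23: ϑ(G) = 23·(-(-1)*2*cos(pi/23))/(2−(-2*cos(pi/23))) = 23*cos(pi/23)/(cos(pi/23) + 1).
= 11.446194… (decimal).
11 ≤ 23*cos(pi/23)/(cos(pi/23) + 1) ≤ 12: both strict.

23*cos(pi/23)/(cos(pi/23) + 1)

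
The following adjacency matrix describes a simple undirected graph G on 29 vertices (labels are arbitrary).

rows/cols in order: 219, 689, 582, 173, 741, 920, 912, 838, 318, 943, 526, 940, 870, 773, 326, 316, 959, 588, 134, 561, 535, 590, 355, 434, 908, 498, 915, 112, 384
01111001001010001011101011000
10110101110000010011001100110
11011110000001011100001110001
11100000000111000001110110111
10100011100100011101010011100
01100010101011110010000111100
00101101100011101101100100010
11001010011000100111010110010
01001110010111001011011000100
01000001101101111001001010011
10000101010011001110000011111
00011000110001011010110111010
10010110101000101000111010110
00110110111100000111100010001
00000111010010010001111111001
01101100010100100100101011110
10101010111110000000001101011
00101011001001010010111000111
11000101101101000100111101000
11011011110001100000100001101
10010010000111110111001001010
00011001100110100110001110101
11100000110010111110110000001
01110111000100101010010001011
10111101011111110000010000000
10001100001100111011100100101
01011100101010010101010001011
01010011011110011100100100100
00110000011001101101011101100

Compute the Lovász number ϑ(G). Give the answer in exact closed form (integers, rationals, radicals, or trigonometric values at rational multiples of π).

N(498) = {219, 741, 920, 526, 940, 326, 316, 959, 134, 561, 535, 434, 915, 384}, |N(498)| = 14.
Vertex 134 has 14 neighbors: 219, 689, 920, 838, 318, 526, 940, 773, 588, 535, 590, 355, 434, 498.
N(838) = {219, 689, 741, 912, 943, 526, 326, 588, 134, 561, 590, 434, 908, 112}, |N(838)| = 14.
Vertex 561 has 14 neighbors: 219, 689, 173, 741, 912, 838, 318, 943, 773, 326, 535, 498, 915, 384.
Every vertex has degree 14 (N=29); SR(29,14,6,7) — a Paley graph.
spec(A) ≈ [14.0, 2.19258, -3.19258] (distinct, 5 d.p.).
Lovász (edge-transitive): ϑ = −29·(-sqrt(29)/2 - 1/2)/((14)−(-sqrt(29)/2 - 1/2)) = sqrt(29).
ϑ(G) ≈ 5.3851648.

sqrt(29)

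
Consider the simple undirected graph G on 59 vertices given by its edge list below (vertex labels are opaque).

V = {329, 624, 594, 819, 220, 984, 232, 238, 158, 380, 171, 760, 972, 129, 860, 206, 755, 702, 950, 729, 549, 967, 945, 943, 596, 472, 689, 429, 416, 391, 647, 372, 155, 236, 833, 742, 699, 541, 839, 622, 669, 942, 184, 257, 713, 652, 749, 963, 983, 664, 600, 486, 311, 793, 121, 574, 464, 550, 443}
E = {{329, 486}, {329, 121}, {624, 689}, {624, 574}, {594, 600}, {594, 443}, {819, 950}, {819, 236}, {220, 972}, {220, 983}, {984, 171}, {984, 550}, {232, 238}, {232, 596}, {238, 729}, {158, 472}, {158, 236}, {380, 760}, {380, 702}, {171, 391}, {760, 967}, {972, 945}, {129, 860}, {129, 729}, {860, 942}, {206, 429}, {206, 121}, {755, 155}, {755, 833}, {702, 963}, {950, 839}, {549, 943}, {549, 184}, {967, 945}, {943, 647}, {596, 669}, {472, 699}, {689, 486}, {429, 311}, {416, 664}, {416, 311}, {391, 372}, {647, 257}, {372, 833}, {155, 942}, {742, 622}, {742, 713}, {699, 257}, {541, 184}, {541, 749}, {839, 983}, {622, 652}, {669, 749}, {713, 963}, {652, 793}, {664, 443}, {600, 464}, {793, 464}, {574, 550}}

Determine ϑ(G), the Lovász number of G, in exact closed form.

deg(950) = 2; N(950) = {819, 839}.
Vertex 943 has 2 neighbors: 549, 647.
deg(464) = 2; N(464) = {600, 793}.
N(416) = {664, 311}, |N(416)| = 2.
Regular of degree 2 on 59 vertices: this is C_{59}, the 59-cycle.
Distinct eigenvalues (to 6 d.p.): [2.0, 1.98867, 1.954807, 1.898795, 1.82127, 1.723108, 1.605423, 1.469548, 1.317023, 1.149575, 0.969102, 0.777648, 0.577384, 0.370577, 0.159572, -0.053241, -0.265451, -0.474653, -0.678478, -0.874615, -1.060842, -1.235049, -1.395263, -1.539668, -1.666628, -1.774704, -1.862672, -1.929536, -1.974537, -1.997165].
Lovász: ϑ = −59(-2*cos(pi/59))/(2+-(-1)*2*cos(pi/59)) = 59*cos(pi/59)/(cos(pi/59) + 1).
≈ 29.4791 (to 4 d.p.).
Lovász sandwich 29 ≤ 59*cos(pi/59)/(cos(pi/59) + 1) ≤ 30: both strict.

59*cos(pi/59)/(cos(pi/59) + 1)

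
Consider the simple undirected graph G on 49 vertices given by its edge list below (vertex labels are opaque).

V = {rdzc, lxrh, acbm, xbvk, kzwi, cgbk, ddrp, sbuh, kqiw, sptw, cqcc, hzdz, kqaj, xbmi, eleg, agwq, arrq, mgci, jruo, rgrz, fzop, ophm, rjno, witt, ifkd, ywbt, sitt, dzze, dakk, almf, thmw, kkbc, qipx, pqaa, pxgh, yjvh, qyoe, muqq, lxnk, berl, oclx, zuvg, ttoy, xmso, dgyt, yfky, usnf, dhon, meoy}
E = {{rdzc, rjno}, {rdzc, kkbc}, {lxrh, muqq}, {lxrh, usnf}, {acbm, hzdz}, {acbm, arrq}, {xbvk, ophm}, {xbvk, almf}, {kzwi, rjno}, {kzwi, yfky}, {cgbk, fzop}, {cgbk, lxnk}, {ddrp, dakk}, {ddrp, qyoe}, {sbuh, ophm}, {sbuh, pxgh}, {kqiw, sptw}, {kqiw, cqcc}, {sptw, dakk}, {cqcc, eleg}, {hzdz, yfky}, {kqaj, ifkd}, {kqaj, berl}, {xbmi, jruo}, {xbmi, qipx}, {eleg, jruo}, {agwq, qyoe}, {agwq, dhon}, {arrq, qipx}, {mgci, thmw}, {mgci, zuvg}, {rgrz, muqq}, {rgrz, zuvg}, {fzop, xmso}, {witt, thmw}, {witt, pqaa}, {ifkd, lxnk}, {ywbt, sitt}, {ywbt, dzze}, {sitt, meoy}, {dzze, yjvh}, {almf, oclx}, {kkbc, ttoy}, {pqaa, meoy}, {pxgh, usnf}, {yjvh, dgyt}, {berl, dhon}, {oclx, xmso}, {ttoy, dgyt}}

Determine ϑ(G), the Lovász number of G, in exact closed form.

N(xmso) = {fzop, oclx}, |N(xmso)| = 2.
Vertex muqq has 2 neighbors: lxrh, rgrz.
deg(pqaa) = 2; N(pqaa) = {witt, meoy}.
Vertex sitt has 2 neighbors: ywbt, meoy.
Regular of degree 2 on 49 vertices: a single 49-cycle (edge-transitive).
spec(A) ≈ [2.0, 1.9836, 1.9346, 1.8538, 1.7426, 1.6028, 1.4367, 1.247, 1.0368, 0.8096, 0.5691, 0.3192, 0.0641, -0.192, -0.445, -0.6907, -0.9251, -1.1442, -1.3446, -1.5229, -1.6762, -1.8019, -1.8981, -1.9631, -1.9959] (distinct, 4 d.p.).
−49·(-2*cos(pi/49)) / ((2)−(-2*cos(pi/49))) = 49*cos(pi/49)/(cos(pi/49) + 1) = ϑ(G).
= 24.4748… (decimal).
Sandwich: α(G)=24 ≤ ϑ(G)=49*cos(pi/49)/(cos(pi/49) + 1) ≤ χ(Ḡ)=25 (both strict).

49*cos(pi/49)/(cos(pi/49) + 1)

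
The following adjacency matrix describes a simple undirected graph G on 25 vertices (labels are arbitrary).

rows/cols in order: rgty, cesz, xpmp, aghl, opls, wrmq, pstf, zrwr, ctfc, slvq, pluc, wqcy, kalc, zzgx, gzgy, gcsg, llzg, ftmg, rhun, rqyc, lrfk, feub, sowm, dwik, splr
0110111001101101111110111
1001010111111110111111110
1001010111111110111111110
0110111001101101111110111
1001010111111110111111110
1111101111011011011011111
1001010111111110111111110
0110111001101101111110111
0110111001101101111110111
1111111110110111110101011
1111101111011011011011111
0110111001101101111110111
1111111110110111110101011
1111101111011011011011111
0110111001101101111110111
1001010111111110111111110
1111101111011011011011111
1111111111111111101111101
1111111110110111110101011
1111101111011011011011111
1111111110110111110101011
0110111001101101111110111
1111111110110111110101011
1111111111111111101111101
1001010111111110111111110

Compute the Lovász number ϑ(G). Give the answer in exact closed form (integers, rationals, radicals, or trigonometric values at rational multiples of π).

7

deg(pluc) = 20; N(pluc) = {rgty, cesz, xpmp, aghl, opls, pstf, zrwr, ctfc, slvq, wqcy, kalc, gzgy, gcsg, ftmg, rhun, lrfk, feub, sowm, dwik, splr}.
N(ftmg) = {rgty, cesz, xpmp, aghl, opls, wrmq, pstf, zrwr, ctfc, slvq, pluc, wqcy, kalc, zzgx, gzgy, gcsg, llzg, rhun, rqyc, lrfk, feub, sowm, splr}, |N(ftmg)| = 23.
Vertex feub has 18 neighbors: cesz, xpmp, opls, wrmq, pstf, slvq, pluc, kalc, zzgx, gcsg, llzg, ftmg, rhun, rqyc, lrfk, sowm, dwik, splr.
Vertex pstf has 19 neighbors: rgty, aghl, wrmq, zrwr, ctfc, slvq, pluc, wqcy, kalc, zzgx, gzgy, llzg, ftmg, rhun, rqyc, lrfk, feub, sowm, dwik.
G = K_{7,6,5,5,2}: α = 7 = χ(Ḡ), so ϑ = 7.
Numerically 7.000000000.
7 ≤ 7 ≤ 7: collapsed.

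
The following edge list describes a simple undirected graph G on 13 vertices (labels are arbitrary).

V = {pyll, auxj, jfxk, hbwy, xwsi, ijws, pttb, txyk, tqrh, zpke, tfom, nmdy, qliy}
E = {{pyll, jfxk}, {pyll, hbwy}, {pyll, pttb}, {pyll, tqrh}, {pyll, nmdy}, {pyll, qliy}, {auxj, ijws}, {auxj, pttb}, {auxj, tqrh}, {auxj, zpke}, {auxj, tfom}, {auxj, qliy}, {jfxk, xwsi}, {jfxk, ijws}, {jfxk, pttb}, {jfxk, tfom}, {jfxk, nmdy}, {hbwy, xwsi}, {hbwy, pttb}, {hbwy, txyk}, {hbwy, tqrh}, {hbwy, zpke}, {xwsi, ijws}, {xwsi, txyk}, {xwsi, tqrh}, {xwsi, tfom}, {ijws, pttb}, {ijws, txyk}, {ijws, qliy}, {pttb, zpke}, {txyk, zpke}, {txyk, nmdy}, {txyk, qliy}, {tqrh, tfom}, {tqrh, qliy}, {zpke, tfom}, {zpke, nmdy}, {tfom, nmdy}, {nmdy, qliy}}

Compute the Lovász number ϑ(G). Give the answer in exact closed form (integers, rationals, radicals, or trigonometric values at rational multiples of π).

sqrt(13)

Vertex qliy has 6 neighbors: pyll, auxj, ijws, txyk, tqrh, nmdy.
Vertex ijws has 6 neighbors: auxj, jfxk, xwsi, pttb, txyk, qliy.
deg(pttb) = 6; N(pttb) = {pyll, auxj, jfxk, hbwy, ijws, zpke}.
deg(xwsi) = 6; N(xwsi) = {jfxk, hbwy, ijws, txyk, tqrh, tfom}.
deg(v) = 6 for all v (|V|=13); strongly regular (13,6,2,3).
The 3 distinct eigenvalues: [6.0, 1.3028, -2.3028].
Lovász: ϑ = −13(-sqrt(13)/2 - 1/2)/(6+-(-sqrt(13)/2 - 1/2)) = sqrt(13).
≈ 3.6055513 (to 7 d.p.).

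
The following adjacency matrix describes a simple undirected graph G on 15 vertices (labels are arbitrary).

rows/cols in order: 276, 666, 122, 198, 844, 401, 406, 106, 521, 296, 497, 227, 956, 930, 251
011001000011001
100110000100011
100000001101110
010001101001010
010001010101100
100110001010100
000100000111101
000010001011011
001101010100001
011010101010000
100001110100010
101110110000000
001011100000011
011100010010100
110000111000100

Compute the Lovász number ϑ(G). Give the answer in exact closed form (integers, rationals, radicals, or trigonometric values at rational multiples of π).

deg(227) = 6; N(227) = {276, 122, 198, 844, 406, 106}.
N(122) = {276, 521, 296, 227, 956, 930}, |N(122)| = 6.
deg(930) = 6; N(930) = {666, 122, 198, 106, 497, 956}.
Vertex 106 has 6 neighbors: 844, 521, 497, 227, 930, 251.
Every vertex has degree 6 (N=15); Kneser-type, 2-subsets of [6].
A has 3 distinct eigenvalues ≈ [6.0, 1.0, -3.0].
ϑ = −N·λ_min/(λ_max−λ_min) = −15·(-3)/(6−(-3)) = 5.
ϑ(G) ≈ 5.000000000.

5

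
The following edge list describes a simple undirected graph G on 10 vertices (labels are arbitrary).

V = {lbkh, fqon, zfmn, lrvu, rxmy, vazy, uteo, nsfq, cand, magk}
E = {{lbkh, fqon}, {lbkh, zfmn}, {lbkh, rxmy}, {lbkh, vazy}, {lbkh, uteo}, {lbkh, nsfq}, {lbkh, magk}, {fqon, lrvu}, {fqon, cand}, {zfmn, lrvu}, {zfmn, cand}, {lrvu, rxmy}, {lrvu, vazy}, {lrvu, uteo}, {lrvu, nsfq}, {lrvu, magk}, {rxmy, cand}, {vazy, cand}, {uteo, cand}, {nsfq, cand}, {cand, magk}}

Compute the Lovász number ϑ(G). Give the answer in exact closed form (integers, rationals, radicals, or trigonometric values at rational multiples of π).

7

Vertex lbkh has 7 neighbors: fqon, zfmn, rxmy, vazy, uteo, nsfq, magk.
deg(cand) = 7; N(cand) = {fqon, zfmn, rxmy, vazy, uteo, nsfq, magk}.
N(zfmn) = {lbkh, lrvu, cand}, |N(zfmn)| = 3.
Vertex nsfq has 3 neighbors: lbkh, lrvu, cand.
G = K_{7,3}: α = 7 = χ(Ḡ), so ϑ = 7.
≈ 7.00000 (to 5 d.p.).
Sandwich: α(G)=7 ≤ ϑ(G)=7 ≤ χ(Ḡ)=7 (collapsed).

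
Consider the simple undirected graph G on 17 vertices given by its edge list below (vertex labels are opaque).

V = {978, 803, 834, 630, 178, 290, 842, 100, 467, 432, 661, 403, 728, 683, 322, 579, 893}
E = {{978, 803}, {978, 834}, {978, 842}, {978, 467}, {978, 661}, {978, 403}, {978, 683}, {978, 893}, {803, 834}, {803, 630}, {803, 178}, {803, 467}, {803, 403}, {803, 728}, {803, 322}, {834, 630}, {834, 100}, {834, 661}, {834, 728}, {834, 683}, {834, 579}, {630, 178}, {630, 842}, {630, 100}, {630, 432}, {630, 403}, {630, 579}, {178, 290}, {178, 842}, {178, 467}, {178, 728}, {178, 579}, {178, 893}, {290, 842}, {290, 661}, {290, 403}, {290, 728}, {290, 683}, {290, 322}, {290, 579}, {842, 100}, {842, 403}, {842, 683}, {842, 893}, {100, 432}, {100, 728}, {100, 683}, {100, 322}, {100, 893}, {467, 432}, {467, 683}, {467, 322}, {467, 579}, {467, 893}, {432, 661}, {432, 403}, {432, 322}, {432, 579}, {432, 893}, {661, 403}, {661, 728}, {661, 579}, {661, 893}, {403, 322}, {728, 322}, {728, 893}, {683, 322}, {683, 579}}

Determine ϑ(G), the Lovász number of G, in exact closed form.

Vertex 178 has 8 neighbors: 803, 630, 290, 842, 467, 728, 579, 893.
N(661) = {978, 834, 290, 432, 403, 728, 579, 893}, |N(661)| = 8.
Vertex 403 has 8 neighbors: 978, 803, 630, 290, 842, 432, 661, 322.
deg(290) = 8; N(290) = {178, 842, 661, 403, 728, 683, 322, 579}.
17-vertex 8-regular graph: SR(17,8,3,4) — a Paley graph.
spec(A) ≈ [8.0, 1.5616, -2.5616] (distinct, 4 d.p.).
−17·(-sqrt(17)/2 - 1/2) / ((8)−(-sqrt(17)/2 - 1/2)) = sqrt(17) = ϑ(G).
≈ 4.12310563 (to 8 d.p.).

sqrt(17)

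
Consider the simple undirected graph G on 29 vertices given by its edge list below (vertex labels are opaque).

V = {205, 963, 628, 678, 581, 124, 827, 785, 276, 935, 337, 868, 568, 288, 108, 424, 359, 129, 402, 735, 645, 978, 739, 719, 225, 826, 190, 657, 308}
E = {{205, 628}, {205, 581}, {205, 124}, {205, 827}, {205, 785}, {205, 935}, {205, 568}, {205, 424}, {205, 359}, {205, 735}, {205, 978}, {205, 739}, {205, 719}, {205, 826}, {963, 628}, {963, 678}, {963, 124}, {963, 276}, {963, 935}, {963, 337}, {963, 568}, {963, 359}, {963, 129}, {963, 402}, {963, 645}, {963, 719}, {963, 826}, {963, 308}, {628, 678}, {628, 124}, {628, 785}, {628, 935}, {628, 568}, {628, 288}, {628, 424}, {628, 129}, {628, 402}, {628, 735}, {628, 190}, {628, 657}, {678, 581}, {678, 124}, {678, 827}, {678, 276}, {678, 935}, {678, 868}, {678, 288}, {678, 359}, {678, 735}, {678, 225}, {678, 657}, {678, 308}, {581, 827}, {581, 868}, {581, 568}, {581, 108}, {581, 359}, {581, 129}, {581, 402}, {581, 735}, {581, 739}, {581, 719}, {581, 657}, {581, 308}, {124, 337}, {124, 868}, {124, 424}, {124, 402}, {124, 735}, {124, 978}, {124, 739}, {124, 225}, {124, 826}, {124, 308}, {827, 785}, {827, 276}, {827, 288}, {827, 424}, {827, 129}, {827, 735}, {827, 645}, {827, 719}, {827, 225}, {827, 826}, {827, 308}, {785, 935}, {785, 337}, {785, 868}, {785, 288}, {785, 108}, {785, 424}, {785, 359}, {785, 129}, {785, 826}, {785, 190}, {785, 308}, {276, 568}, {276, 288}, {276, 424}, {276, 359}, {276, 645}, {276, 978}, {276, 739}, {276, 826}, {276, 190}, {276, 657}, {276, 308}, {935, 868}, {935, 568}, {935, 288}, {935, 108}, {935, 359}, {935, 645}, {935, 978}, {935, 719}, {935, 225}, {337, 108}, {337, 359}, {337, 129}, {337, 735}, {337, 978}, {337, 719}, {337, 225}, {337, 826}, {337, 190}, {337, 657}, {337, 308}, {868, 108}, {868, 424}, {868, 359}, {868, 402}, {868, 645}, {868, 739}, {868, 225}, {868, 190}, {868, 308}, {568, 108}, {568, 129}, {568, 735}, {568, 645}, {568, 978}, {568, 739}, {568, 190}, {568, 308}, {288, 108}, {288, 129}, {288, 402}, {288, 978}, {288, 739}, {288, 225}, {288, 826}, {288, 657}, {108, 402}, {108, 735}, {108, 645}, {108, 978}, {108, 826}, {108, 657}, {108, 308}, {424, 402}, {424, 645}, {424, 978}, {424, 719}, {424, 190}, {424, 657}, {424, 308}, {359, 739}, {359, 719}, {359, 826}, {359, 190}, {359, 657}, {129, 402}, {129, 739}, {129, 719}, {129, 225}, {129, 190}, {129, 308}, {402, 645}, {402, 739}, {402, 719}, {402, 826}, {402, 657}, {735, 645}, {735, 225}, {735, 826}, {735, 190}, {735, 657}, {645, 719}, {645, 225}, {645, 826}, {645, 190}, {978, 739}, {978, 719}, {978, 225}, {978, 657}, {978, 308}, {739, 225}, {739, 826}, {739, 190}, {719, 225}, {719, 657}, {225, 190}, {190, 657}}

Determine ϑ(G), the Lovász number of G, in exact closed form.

sqrt(29)

N(657) = {628, 678, 581, 276, 337, 288, 108, 424, 359, 402, 735, 978, 719, 190}, |N(657)| = 14.
deg(308) = 14; N(308) = {963, 678, 581, 124, 827, 785, 276, 337, 868, 568, 108, 424, 129, 978}.
Vertex 935 has 14 neighbors: 205, 963, 628, 678, 785, 868, 568, 288, 108, 359, 645, 978, 719, 225.
Vertex 827 has 14 neighbors: 205, 678, 581, 785, 276, 288, 424, 129, 735, 645, 719, 225, 826, 308.
G on 29 vertices is 14-regular; SR(29,14,6,7) — a Paley graph.
spec(A) ≈ [14.0, 2.19258, -3.19258] (distinct, 5 d.p.).
Lovász (edge-transitive): ϑ = −29·(-sqrt(29)/2 - 1/2)/((14)−(-sqrt(29)/2 - 1/2)) = sqrt(29).
≈ 5.385165 (to 6 d.p.).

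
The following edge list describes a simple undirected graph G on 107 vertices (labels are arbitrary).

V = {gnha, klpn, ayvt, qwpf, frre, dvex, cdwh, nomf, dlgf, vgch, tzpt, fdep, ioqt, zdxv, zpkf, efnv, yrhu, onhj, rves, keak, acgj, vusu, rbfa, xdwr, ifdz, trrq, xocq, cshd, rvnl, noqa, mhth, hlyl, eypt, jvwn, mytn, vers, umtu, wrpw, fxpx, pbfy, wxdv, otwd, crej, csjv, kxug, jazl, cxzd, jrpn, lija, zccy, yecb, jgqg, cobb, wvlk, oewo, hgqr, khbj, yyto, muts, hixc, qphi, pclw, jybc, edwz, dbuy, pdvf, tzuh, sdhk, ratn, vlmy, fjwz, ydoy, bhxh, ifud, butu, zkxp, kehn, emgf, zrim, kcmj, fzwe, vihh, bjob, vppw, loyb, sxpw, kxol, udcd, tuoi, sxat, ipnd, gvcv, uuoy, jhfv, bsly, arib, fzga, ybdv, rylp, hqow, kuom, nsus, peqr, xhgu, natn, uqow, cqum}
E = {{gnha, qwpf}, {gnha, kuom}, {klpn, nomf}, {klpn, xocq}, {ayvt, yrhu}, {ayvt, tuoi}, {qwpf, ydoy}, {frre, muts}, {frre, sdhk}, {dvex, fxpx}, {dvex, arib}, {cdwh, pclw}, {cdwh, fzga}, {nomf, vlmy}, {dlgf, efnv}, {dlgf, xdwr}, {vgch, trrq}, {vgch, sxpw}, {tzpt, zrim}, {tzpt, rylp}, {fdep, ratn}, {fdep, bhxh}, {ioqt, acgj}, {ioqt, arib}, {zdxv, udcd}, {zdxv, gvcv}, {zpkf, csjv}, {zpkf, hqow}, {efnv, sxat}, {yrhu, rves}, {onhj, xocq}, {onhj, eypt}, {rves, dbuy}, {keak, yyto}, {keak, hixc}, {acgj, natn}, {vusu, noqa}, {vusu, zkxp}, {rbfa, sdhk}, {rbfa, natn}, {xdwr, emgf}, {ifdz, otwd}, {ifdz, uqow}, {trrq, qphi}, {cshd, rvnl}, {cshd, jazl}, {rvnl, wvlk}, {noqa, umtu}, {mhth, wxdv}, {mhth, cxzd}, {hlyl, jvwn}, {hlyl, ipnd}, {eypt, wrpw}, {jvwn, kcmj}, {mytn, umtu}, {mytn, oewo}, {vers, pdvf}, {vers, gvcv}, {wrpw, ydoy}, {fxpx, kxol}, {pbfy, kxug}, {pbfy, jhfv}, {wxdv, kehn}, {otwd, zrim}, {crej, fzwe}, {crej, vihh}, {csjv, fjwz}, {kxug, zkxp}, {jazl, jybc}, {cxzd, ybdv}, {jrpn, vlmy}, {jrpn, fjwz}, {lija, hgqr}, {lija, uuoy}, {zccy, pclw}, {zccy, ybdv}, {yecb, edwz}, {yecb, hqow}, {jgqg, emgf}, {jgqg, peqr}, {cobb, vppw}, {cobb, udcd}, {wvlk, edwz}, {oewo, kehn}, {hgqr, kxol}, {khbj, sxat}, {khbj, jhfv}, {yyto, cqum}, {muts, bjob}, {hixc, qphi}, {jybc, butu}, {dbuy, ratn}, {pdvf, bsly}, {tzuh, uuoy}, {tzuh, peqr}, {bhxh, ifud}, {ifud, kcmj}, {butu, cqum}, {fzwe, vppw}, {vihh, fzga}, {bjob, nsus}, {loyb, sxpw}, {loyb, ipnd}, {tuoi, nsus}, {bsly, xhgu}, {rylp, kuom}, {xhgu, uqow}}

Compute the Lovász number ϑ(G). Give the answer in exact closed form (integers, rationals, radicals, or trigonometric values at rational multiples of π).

107*cos(pi/107)/(cos(pi/107) + 1)

deg(khbj) = 2; N(khbj) = {sxat, jhfv}.
Vertex tuoi has 2 neighbors: ayvt, nsus.
Vertex arib has 2 neighbors: dvex, ioqt.
deg(yecb) = 2; N(yecb) = {edwz, hqow}.
G on 107 vertices is 2-regular; the odd cycle C_{107}.
Distinct eigenvalues (to 5 d.p.): [2.0, 1.99655, 1.98622, 1.96905, 1.94508, 1.91441, 1.87714, 1.8334, 1.78334, 1.72714, 1.66498, 1.59707, 1.52367, 1.44501, 1.36137, 1.27304, 1.18032, 1.08353, 0.983, 0.87909, 0.77214, 0.66254, 0.55065, 0.43686, 0.32157, 0.20516, 0.08805, -0.02936, -0.14667, -0.26348, -0.37938, -0.49397, -0.60685, -0.71765, -0.82597, -0.93145, -1.03371, -1.13241, -1.22721, -1.31777, -1.40379, -1.48498, -1.56104, -1.63173, -1.69679, -1.756, -1.80915, -1.85607, -1.8966, -1.93058, -1.95791, -1.97849, -1.99225, -1.99914].
Lovász (edge-transitive): ϑ = −107·(-2*cos(pi/107))/((2)−(-2*cos(pi/107))) = 107*cos(pi/107)/(cos(pi/107) + 1).
= 53.4884684… (decimal).
53 ≤ 107*cos(pi/107)/(cos(pi/107) + 1) ≤ 54: both strict.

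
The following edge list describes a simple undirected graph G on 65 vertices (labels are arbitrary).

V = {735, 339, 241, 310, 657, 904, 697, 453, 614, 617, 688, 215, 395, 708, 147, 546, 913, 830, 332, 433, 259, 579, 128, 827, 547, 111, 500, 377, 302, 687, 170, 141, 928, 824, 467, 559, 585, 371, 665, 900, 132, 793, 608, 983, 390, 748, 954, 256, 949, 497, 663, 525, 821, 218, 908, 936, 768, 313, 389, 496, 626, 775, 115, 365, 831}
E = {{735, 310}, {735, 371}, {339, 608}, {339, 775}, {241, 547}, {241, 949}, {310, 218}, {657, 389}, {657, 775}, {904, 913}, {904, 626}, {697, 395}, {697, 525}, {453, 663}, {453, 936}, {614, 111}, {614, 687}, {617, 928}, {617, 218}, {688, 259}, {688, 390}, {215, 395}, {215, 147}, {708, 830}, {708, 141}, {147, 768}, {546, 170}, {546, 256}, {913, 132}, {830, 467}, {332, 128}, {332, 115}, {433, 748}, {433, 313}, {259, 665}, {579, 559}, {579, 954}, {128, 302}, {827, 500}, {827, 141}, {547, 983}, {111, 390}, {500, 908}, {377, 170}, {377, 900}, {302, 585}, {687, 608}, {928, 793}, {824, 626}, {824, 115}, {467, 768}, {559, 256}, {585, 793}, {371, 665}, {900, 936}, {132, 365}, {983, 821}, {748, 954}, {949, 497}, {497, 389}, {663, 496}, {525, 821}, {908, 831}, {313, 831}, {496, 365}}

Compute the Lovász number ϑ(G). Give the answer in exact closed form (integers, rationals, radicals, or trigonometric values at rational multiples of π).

Vertex 170 has 2 neighbors: 546, 377.
deg(908) = 2; N(908) = {500, 831}.
N(697) = {395, 525}, |N(697)| = 2.
deg(657) = 2; N(657) = {389, 775}.
Every vertex has degree 2 (N=65); this is C_{65}, the 65-cycle.
The 33 distinct eigenvalues: [2.0, 1.990663, 1.96274, 1.916492, 1.852349, 1.770912, 1.67294, 1.559349, 1.431198, 1.289684, 1.136129, 0.971967, 0.798729, 0.618034, 0.431568, 0.241073, 0.048327, -0.14487, -0.336714, -0.525415, -0.70921, -0.886383, -1.05528, -1.214325, -1.362032, -1.497021, -1.618034, -1.723939, -1.813749, -1.886624, -1.941884, -1.979013, -1.997664].
Lovász (edge-transitive): ϑ = −65·(-2*cos(pi/65))/((2)−(-2*cos(pi/65))) = 65*cos(pi/65)/(cos(pi/65) + 1).
= 32.4810126… (decimal).
Lovász sandwich 32 ≤ 65*cos(pi/65)/(cos(pi/65) + 1) ≤ 33: both strict.

65*cos(pi/65)/(cos(pi/65) + 1)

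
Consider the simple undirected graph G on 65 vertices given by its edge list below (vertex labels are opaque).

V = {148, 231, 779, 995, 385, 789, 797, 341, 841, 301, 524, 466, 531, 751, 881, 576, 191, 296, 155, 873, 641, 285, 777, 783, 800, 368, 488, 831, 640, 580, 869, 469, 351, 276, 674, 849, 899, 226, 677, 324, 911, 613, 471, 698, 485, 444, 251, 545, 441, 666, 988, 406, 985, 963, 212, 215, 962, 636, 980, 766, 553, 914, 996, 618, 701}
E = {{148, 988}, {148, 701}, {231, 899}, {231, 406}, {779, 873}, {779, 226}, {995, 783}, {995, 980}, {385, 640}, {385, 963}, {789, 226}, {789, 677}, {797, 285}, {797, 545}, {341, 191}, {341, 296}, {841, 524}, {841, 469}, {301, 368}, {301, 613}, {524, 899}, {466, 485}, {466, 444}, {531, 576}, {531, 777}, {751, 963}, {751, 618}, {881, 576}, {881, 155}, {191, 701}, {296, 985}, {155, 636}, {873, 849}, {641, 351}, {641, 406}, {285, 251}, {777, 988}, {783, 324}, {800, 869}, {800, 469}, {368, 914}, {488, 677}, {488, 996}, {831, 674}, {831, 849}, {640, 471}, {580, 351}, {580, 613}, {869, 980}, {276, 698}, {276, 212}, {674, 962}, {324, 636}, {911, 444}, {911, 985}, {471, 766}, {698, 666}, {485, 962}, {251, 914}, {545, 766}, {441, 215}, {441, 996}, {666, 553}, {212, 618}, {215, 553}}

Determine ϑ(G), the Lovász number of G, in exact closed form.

65*cos(pi/65)/(cos(pi/65) + 1)

deg(914) = 2; N(914) = {368, 251}.
deg(368) = 2; N(368) = {301, 914}.
deg(296) = 2; N(296) = {341, 985}.
deg(831) = 2; N(831) = {674, 849}.
2-regular, N=65; a single 65-cycle (edge-transitive).
The 33 distinct eigenvalues: [2.0, 1.990663, 1.96274, 1.916492, 1.852349, 1.770912, 1.67294, 1.559349, 1.431198, 1.289684, 1.136129, 0.971967, 0.798729, 0.618034, 0.431568, 0.241073, 0.048327, -0.14487, -0.336714, -0.525415, -0.70921, -0.886383, -1.05528, -1.214325, -1.362032, -1.497021, -1.618034, -1.723939, -1.813749, -1.886624, -1.941884, -1.979013, -1.997664].
Lovász: ϑ = −65(-2*cos(pi/65))/(2+-(-1)*2*cos(pi/65)) = 65*cos(pi/65)/(cos(pi/65) + 1).
= 32.481013… (decimal).
Lovász sandwich 32 ≤ 65*cos(pi/65)/(cos(pi/65) + 1) ≤ 33: both strict.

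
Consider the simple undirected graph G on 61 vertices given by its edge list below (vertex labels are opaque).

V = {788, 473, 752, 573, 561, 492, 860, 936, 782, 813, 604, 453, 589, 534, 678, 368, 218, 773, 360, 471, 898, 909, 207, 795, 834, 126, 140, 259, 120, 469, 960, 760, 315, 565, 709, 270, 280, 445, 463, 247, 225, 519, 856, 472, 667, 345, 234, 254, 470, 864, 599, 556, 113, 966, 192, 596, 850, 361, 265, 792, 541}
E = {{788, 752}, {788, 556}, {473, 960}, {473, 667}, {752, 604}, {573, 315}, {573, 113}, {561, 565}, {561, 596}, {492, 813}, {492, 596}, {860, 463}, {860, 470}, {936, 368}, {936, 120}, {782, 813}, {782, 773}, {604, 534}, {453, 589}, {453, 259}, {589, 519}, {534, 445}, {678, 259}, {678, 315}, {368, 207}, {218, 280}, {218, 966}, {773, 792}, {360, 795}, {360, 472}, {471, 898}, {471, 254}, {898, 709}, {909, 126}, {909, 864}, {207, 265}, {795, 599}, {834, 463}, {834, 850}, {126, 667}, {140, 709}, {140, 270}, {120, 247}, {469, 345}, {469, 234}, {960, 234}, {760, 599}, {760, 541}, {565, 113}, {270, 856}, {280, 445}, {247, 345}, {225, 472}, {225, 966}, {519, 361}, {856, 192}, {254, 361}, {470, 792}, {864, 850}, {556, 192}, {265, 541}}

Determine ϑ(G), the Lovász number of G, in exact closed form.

Vertex 280 has 2 neighbors: 218, 445.
deg(445) = 2; N(445) = {534, 280}.
deg(534) = 2; N(534) = {604, 445}.
deg(113) = 2; N(113) = {573, 565}.
Every vertex has degree 2 (N=61); the odd cycle C_{61}.
The 31 distinct eigenvalues: [2.0, 1.9894, 1.95771, 1.90527, 1.83263, 1.74057, 1.63006, 1.50226, 1.35855, 1.20043, 1.02959, 0.84783, 0.65708, 0.45938, 0.2568, 0.0515, -0.15435, -0.35856, -0.55897, -0.75346, -0.93995, -1.11649, -1.28119, -1.4323, -1.56824, -1.68755, -1.78897, -1.87143, -1.93406, -1.97618, -1.99735].
With N=61: ϑ(G) = 61·(-(-1)*2*cos(pi/61))/(2−(-2*cos(pi/61))) = 61*cos(pi/61)/(cos(pi/61) + 1).
= 30.4798… (decimal).
α=30, χ(Ḡ)=31; ϑ=61*cos(pi/61)/(cos(pi/61) + 1) lies between (both strict).

61*cos(pi/61)/(cos(pi/61) + 1)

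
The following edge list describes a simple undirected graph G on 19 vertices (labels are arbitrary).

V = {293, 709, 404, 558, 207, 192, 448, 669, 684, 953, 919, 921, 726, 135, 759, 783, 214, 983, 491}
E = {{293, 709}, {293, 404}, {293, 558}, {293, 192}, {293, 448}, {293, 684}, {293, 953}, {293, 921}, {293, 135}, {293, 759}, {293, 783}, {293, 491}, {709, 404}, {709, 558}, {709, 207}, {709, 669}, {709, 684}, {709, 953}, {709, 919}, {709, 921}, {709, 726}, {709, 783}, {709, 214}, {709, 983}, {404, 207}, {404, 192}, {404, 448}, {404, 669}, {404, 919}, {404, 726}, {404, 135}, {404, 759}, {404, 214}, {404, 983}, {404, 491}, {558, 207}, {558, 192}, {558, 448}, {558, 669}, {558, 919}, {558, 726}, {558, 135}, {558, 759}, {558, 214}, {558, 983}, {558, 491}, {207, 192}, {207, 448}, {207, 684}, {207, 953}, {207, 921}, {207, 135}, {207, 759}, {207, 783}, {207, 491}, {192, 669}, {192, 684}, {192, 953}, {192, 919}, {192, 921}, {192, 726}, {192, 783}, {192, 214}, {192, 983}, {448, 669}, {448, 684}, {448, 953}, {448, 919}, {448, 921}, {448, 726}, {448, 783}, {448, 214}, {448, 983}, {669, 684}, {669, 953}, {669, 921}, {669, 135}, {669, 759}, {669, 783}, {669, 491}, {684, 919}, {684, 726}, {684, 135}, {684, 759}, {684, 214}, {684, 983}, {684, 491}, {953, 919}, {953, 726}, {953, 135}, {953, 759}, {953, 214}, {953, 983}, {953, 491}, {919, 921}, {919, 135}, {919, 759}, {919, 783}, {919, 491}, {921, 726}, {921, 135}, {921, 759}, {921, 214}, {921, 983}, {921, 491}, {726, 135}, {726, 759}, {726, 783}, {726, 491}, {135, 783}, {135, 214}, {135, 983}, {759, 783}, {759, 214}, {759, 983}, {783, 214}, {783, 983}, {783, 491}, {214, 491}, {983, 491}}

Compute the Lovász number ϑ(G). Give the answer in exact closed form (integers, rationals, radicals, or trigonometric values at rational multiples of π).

N(214) = {709, 404, 558, 192, 448, 684, 953, 921, 135, 759, 783, 491}, |N(214)| = 12.
deg(983) = 12; N(983) = {709, 404, 558, 192, 448, 684, 953, 921, 135, 759, 783, 491}.
N(709) = {293, 404, 558, 207, 669, 684, 953, 919, 921, 726, 783, 214, 983}, |N(709)| = 13.
deg(684) = 13; N(684) = {293, 709, 207, 192, 448, 669, 919, 726, 135, 759, 214, 983, 491}.
Complete 3-partite, parts [7, 6, 6]: perfect, ϑ = α = 7.
= 7.00000000… (decimal).
Sandwich: α(G)=7 ≤ ϑ(G)=7 ≤ χ(Ḡ)=7 (collapsed).

7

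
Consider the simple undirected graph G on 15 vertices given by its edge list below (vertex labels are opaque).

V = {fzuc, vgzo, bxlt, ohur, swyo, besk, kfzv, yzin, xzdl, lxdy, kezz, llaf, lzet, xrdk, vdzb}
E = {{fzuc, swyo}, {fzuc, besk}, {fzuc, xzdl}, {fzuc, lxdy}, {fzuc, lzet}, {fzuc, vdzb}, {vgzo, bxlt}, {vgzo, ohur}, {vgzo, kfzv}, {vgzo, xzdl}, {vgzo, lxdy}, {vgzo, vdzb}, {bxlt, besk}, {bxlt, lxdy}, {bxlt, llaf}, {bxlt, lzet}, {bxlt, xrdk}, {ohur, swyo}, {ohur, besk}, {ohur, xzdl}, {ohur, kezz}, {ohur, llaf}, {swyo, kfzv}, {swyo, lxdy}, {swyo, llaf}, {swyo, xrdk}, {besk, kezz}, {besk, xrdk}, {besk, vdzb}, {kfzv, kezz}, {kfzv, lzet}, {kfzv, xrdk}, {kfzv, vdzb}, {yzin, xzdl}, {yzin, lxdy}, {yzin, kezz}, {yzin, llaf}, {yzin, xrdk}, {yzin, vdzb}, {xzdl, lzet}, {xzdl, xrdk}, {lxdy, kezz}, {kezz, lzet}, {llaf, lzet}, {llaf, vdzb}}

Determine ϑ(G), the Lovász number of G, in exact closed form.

deg(xzdl) = 6; N(xzdl) = {fzuc, vgzo, ohur, yzin, lzet, xrdk}.
deg(vdzb) = 6; N(vdzb) = {fzuc, vgzo, besk, kfzv, yzin, llaf}.
deg(swyo) = 6; N(swyo) = {fzuc, ohur, kfzv, lxdy, llaf, xrdk}.
deg(fzuc) = 6; N(fzuc) = {swyo, besk, xzdl, lxdy, lzet, vdzb}.
Regular of degree 6 on 15 vertices: this is K(6,2), the Kneser graph.
Distinct eigenvalues (to 6 d.p.): [6.0, 1.0, -3.0].
With N=15: ϑ(G) = 15·(-1*(-3))/(6−(-3)) = 5.
Numerically 5.0000000.

5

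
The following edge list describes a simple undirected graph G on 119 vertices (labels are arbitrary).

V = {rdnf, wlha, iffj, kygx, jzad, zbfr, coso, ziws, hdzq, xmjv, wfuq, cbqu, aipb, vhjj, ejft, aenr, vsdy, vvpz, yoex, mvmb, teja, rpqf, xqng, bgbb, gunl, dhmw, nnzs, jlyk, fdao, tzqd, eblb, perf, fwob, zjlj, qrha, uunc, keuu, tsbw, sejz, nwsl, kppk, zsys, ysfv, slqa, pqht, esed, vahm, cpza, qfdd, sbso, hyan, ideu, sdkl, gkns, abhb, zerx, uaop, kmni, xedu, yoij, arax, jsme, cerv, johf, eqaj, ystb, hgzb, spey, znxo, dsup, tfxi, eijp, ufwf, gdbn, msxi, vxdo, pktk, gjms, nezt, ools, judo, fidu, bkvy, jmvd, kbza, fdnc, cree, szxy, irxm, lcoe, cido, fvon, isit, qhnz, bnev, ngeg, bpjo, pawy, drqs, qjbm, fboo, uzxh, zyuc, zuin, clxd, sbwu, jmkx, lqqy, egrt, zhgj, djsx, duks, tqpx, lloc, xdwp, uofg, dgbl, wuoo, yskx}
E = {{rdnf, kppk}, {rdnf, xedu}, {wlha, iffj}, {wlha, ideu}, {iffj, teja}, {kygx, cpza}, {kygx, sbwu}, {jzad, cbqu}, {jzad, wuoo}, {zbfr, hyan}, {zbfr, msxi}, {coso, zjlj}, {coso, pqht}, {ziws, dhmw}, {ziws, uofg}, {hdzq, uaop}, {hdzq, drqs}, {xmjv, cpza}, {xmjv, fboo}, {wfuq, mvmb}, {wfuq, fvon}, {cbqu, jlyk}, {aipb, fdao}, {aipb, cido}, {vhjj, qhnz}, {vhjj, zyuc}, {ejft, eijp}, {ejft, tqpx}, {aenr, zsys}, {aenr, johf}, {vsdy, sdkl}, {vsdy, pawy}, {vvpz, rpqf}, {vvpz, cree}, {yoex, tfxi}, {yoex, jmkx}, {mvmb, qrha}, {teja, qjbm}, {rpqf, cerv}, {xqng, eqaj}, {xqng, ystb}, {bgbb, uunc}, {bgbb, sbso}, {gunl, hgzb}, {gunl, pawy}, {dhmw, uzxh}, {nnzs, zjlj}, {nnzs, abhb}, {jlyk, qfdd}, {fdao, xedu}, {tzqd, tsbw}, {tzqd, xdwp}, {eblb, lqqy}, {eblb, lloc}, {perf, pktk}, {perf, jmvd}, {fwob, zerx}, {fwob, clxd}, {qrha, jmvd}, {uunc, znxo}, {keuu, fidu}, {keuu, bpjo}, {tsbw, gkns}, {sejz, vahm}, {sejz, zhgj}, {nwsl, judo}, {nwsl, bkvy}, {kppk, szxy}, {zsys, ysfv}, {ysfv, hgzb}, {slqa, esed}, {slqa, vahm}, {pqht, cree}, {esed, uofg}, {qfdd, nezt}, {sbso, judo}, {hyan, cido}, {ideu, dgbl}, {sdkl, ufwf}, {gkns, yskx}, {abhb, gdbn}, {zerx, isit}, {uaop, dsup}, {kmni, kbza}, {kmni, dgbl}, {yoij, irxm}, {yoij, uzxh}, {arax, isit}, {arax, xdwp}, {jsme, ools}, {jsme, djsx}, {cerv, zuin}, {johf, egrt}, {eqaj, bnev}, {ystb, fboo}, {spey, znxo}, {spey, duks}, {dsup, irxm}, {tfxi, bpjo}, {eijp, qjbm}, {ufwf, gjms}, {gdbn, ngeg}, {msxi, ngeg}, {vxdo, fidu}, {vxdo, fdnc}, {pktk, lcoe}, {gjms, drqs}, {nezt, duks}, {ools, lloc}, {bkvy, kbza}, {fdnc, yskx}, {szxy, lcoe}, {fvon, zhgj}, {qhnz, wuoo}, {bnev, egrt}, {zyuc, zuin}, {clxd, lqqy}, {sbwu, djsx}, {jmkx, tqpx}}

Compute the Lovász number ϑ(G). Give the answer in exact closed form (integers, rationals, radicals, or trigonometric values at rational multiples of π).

N(aenr) = {zsys, johf}, |N(aenr)| = 2.
N(cerv) = {rpqf, zuin}, |N(cerv)| = 2.
N(teja) = {iffj, qjbm}, |N(teja)| = 2.
Vertex lloc has 2 neighbors: eblb, ools.
Regular of degree 2 on 119 vertices: the odd cycle C_{119}.
A has 60 distinct eigenvalues ≈ [2.0, 1.997, 1.989, 1.975, 1.956, 1.931, 1.9, 1.865, 1.824, 1.778, 1.728, 1.672, 1.612, 1.547, 1.478, 1.405, 1.328, 1.247, 1.163, 1.075, 0.985, 0.891, 0.796, 0.698, 0.598, 0.496, 0.393, 0.289, 0.185, 0.079, -0.026, -0.132, -0.237, -0.342, -0.445, -0.547, -0.648, -0.747, -0.844, -0.938, -1.03, -1.119, -1.205, -1.288, -1.367, -1.442, -1.513, -1.58, -1.642, -1.7, -1.754, -1.802, -1.845, -1.883, -1.916, -1.944, -1.966, -1.983, -1.994, -1.999].
Lovász: ϑ = −119(-2*cos(pi/119))/(2+-(-1)*2*cos(pi/119)) = 119*cos(pi/119)/(cos(pi/119) + 1).
ϑ(G) ≈ 59.489631564.
α=59, χ(Ḡ)=60; ϑ=119*cos(pi/119)/(cos(pi/119) + 1) lies between (both strict).

119*cos(pi/119)/(cos(pi/119) + 1)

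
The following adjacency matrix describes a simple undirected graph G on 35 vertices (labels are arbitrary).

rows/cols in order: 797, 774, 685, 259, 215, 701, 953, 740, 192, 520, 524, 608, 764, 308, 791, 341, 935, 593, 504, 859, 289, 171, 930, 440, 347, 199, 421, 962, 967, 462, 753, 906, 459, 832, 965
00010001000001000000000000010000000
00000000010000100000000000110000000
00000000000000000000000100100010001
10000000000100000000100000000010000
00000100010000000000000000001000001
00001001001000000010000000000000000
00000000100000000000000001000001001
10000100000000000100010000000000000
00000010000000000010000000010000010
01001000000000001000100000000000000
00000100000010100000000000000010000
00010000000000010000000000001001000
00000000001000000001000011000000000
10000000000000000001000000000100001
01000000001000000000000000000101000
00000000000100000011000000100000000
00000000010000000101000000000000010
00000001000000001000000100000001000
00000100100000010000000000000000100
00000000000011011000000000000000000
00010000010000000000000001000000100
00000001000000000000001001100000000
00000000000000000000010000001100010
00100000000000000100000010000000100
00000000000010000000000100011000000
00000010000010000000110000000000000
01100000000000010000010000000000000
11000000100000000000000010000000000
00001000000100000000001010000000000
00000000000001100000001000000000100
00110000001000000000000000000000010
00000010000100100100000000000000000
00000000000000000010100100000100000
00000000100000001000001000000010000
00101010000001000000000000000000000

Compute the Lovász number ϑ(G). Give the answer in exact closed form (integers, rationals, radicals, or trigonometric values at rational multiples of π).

15

Vertex 685 has 4 neighbors: 440, 421, 753, 965.
N(608) = {259, 341, 967, 906}, |N(608)| = 4.
N(199) = {953, 764, 289, 171}, |N(199)| = 4.
Vertex 504 has 4 neighbors: 701, 192, 341, 459.
deg(v) = 4 for all v (|V|=35); Kneser K(7,3) on C(7,3)=35 vertices.
spec(A) ≈ [4.0, 2.0, -1.0, -3.0] (distinct, 5 d.p.).
With N=35: ϑ(G) = 35·(-1*(-3))/(4−(-3)) = 15.
≈ 15.000000 (to 6 d.p.).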